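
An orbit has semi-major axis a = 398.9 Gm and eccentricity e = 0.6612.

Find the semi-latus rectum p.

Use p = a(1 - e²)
a = 398.9 Gm = 3.989 × 10^11 m
e = 0.6612,  e² = 0.437185,  1 − e² = 0.562815
p = a(1 − e²) = 3.989 × 10^11 m × 0.562815 = 2.24507 × 10^11 m ≈ 224.5 Gm

Final answer: p = 224.5 Gm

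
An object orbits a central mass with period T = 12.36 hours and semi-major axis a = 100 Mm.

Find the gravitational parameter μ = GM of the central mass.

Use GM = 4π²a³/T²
T = 12.36 hours = 44496 s
a = 100 Mm = 1 × 10^8 m
a³ = 1 × 10^24 m³
T² = 1.97989 × 10^9 s²
GM = 4π² × (1 × 10^24) / (1.97989 × 10^9) = 1.99397 × 10^16 m³/s²
GM ≈ 1.994 × 10^16 m³/s²

Final answer: GM = 1.994 × 10^16 m³/s²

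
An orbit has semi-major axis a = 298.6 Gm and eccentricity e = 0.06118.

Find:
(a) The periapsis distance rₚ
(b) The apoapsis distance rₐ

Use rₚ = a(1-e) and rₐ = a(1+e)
a = 298.6 Gm = 2.986 × 10^11 m
e = 0.06118:  1 − e = 0.93882,  1 + e = 1.06118
(a) rₚ = a(1 − e) = 2.986 × 10^11 m × 0.93882 = 2.80332 × 10^11 m ≈ 280.3 Gm
(b) rₐ = a(1 + e) = 2.986 × 10^11 m × 1.06118 = 3.16868 × 10^11 m ≈ 316.9 Gm

Final answer:
(a) rₚ = 280.3 Gm
(b) rₐ = 316.9 Gm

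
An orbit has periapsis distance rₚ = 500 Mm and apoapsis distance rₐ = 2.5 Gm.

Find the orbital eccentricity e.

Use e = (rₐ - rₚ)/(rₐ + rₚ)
rₚ = 500 Mm = 5 × 10^8 m
rₐ = 2.5 Gm = 2.5 × 10^9 m
rₐ − rₚ = 2 × 10^9 m
rₐ + rₚ = 3 × 10^9 m
e = (rₐ − rₚ)/(rₐ + rₚ) = 0.666667

Final answer: e = 0.6667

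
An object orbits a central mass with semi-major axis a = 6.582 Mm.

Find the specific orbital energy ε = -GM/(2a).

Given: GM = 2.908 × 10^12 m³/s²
a = 6.582 Mm = 6.582 × 10^6 m
GM = 2.908 × 10^12 m³/s²
2a = 1.3164 × 10^7 m
ε = −GM/(2a) = -220905 J/kg ≈ -220.9 kJ/kg

Final answer: -220.9 kJ/kg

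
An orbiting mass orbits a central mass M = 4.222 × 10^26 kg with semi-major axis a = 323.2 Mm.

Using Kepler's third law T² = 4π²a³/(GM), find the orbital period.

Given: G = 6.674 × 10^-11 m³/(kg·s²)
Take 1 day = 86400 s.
M = 4.222 × 10^26 kg
GM = G × M = 6.674 × 10^-11 × 4.222 × 10^26 = 2.81776 × 10^16 m³/s²
a = 323.2 Mm = 3.232 × 10^8 m
a³ = 3.37609 × 10^25 m³
T = 2π √(a³/GM) = 2π √((3.37609 × 10^25) / (2.81776 × 10^16)) = 2π × 34614.2 s
T = 217488 s ≈ 2.517 days

Final answer: 2.517 days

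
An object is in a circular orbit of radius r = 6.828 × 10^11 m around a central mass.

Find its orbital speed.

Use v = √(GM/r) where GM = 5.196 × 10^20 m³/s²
r = 6.828 × 10^11 m
GM = 5.196 × 10^20 m³/s²
GM/r = (5.196 × 10^20) / (6.828 × 10^11) = 7.60984 × 10^8 m²/s²
v = √(GM/r) = 27585.9 m/s ≈ 27.59 km/s

Final answer: 27.59 km/s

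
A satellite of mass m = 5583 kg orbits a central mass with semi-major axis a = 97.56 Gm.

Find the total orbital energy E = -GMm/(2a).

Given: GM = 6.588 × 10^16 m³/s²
a = 97.56 Gm = 9.756 × 10^10 m
GM = 6.588 × 10^16 m³/s²
2a = 1.9512 × 10^11 m
GMm = 6.588 × 10^16 × 5583 = 3.67808 × 10^20 m³·kg/s²
E = −GMm/(2a) = -1.88504 × 10^9 J ≈ -1.885 GJ

Final answer: -1.885 GJ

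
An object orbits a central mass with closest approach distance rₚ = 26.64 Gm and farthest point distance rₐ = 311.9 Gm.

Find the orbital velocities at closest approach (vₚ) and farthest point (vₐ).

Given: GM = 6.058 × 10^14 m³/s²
rₚ = 26.64 Gm = 2.664 × 10^10 m
rₐ = 311.9 Gm = 3.119 × 10^11 m
GM = 6.058 × 10^14 m³/s²
a = (rₚ + rₐ)/2 = 1.6927 × 10^11 m
Vis-viva: v² = GM (2/r − 1/a)
vₚ² = 6.058 × 10^14 × (7.50751 × 10^-11 − 5.90772 × 10^-12) = 41901.6 m²/s²
vₚ = 204.699 m/s ≈ 204.7 m/s
vₐ² = 6.058 × 10^14 × (6.41231 × 10^-12 − 5.90772 × 10^-12) = 305.681 m²/s²
vₐ = 17.4837 m/s ≈ 17.48 m/s

Final answer: vₚ = 204.7 m/s, vₐ = 17.48 m/s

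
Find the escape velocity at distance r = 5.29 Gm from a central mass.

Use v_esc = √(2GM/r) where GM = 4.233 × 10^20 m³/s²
r = 5.29 Gm = 5.29 × 10^9 m
GM = 4.233 × 10^20 m³/s²
2GM/r = 2 × (4.233 × 10^20) / (5.29 × 10^9) = 1.60038 × 10^11 m²/s²
v_esc = √(2GM/r) = 400047 m/s ≈ 400 km/s

Final answer: 400 km/s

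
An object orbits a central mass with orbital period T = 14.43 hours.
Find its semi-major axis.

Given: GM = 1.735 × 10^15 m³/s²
T = 14.43 hours = 51948 s
GM = 1.735 × 10^15 m³/s²
Kepler's third law: a³ = GM T² / (4π²)
T² = 2.69859 × 10^9 s²
a³ = (1.735 × 10^15) × (2.69859 × 10^9) / (4π²) = 1.18598 × 10^23 m³
a = (a³)^(1/3) = 4.91314 × 10^7 m ≈ 4.913 × 10^7 m

Final answer: 4.913 × 10^7 m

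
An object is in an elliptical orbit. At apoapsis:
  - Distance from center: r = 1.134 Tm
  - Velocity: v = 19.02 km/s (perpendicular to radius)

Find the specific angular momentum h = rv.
r = 1.134 Tm = 1.134 × 10^12 m
v = 19.02 km/s = 19020 m/s
h = rv = 1.134 × 10^12 × 19020 = 2.15687 × 10^16 m²/s ≈ 2.157 × 10^16 m²/s

Final answer: h = 2.157 × 10^16 m²/s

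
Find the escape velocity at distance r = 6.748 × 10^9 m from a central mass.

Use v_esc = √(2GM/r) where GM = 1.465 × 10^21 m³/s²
r = 6.748 × 10^9 m
GM = 1.465 × 10^21 m³/s²
2GM/r = 2 × (1.465 × 10^21) / (6.748 × 10^9) = 4.34203 × 10^11 m²/s²
v_esc = √(2GM/r) = 658941 m/s ≈ 658.9 km/s

Final answer: 658.9 km/s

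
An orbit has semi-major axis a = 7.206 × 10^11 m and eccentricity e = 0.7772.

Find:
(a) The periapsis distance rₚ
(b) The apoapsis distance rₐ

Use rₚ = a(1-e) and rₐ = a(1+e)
a = 7.206 × 10^11 m
e = 0.7772:  1 − e = 0.2228,  1 + e = 1.7772
(a) rₚ = a(1 − e) = 7.206 × 10^11 m × 0.2228 = 1.6055 × 10^11 m ≈ 1.605 × 10^11 m
(b) rₐ = a(1 + e) = 7.206 × 10^11 m × 1.7772 = 1.28065 × 10^12 m ≈ 1.281 × 10^12 m

Final answer:
(a) rₚ = 1.605 × 10^11 m
(b) rₐ = 1.281 × 10^12 m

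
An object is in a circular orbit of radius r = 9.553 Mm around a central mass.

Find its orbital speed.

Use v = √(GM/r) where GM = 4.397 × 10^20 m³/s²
r = 9.553 Mm = 9.553 × 10^6 m
GM = 4.397 × 10^20 m³/s²
GM/r = (4.397 × 10^20) / (9.553 × 10^6) = 4.60274 × 10^13 m²/s²
v = √(GM/r) = 6.78435 × 10^6 m/s ≈ 6784 km/s

Final answer: 6784 km/s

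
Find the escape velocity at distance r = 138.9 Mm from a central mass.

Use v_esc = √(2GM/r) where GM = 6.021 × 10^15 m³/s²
r = 138.9 Mm = 1.389 × 10^8 m
GM = 6.021 × 10^15 m³/s²
2GM/r = 2 × (6.021 × 10^15) / (1.389 × 10^8) = 8.66955 × 10^7 m²/s²
v_esc = √(2GM/r) = 9311.04 m/s ≈ 9.311 km/s

Final answer: 9.311 km/s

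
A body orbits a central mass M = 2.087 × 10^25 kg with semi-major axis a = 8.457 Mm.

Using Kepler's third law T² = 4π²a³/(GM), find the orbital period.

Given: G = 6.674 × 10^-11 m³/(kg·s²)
M = 2.087 × 10^25 kg
GM = G × M = 6.674 × 10^-11 × 2.087 × 10^25 = 1.39286 × 10^15 m³/s²
a = 8.457 Mm = 8.457 × 10^6 m
a³ = 6.04852 × 10^20 m³
T = 2π √(a³/GM) = 2π √((6.04852 × 10^20) / (1.39286 × 10^15)) = 2π × 658.977 s
T = 4140.47 s ≈ 1.15 hours

Final answer: 1.15 hours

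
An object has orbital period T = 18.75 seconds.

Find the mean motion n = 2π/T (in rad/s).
T = 18.75 seconds
n = 2π / 18.75 s = 0.335103 rad/s ≈ 0.3351 rad/s

Final answer: n = 0.3351 rad/s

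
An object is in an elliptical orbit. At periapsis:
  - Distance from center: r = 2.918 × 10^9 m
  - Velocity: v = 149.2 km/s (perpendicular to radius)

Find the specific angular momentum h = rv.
r = 2.918 × 10^9 m
v = 149.2 km/s = 149200 m/s
h = rv = 2.918 × 10^9 × 149200 = 4.35366 × 10^14 m²/s ≈ 4.354 × 10^14 m²/s

Final answer: h = 4.354 × 10^14 m²/s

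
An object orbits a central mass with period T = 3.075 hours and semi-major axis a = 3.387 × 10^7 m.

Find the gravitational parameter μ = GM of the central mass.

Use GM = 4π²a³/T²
T = 3.075 hours = 11070 s
a = 3.387 × 10^7 m
a³ = 3.88549 × 10^22 m³
T² = 1.22545 × 10^8 s²
GM = 4π² × (3.88549 × 10^22) / (1.22545 × 10^8) = 1.25173 × 10^16 m³/s²
GM ≈ 1.252 × 10^16 m³/s²

Final answer: GM = 1.252 × 10^16 m³/s²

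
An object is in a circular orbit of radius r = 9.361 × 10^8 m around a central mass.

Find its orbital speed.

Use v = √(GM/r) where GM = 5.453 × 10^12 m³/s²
r = 9.361 × 10^8 m
GM = 5.453 × 10^12 m³/s²
GM/r = (5.453 × 10^12) / (9.361 × 10^8) = 5825.23 m²/s²
v = √(GM/r) = 76.3232 m/s ≈ 76.32 m/s

Final answer: 76.32 m/s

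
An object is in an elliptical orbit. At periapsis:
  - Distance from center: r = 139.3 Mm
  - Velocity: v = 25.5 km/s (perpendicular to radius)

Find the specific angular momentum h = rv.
r = 139.3 Mm = 1.393 × 10^8 m
v = 25.5 km/s = 25500 m/s
h = rv = 1.393 × 10^8 × 25500 = 3.55215 × 10^12 m²/s ≈ 3.552 × 10^12 m²/s

Final answer: h = 3.552 × 10^12 m²/s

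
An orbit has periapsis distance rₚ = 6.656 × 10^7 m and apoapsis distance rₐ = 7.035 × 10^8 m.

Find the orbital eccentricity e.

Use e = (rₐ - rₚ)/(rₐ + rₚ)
rₚ = 6.656 × 10^7 m
rₐ = 7.035 × 10^8 m
rₐ − rₚ = 6.3694 × 10^8 m
rₐ + rₚ = 7.7006 × 10^8 m
e = (rₐ − rₚ)/(rₐ + rₚ) = 0.82713

Final answer: e = 0.8271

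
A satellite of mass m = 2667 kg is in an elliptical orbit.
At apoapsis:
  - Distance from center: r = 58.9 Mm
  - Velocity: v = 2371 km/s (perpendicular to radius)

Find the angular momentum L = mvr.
r = 58.9 Mm = 5.89 × 10^7 m
v = 2371 km/s = 2.371 × 10^6 m/s
vr = 2.371 × 10^6 × 5.89 × 10^7 = 1.39652 × 10^14 m²/s
L = m × vr = 2667 × 1.39652 × 10^14 = 3.72452 × 10^17 kg·m²/s ≈ 3.725 × 10^17 kg·m²/s

Final answer: L = 3.725 × 10^17 kg·m²/s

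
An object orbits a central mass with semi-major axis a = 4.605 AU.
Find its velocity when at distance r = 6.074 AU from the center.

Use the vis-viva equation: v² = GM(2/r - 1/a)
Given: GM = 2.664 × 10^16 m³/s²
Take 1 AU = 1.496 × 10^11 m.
a = 4.605 AU = 6.88908 × 10^11 m
r = 6.074 AU = 9.0867 × 10^11 m
GM = 2.664 × 10^16 m³/s²
2/r − 1/a = 2.20102 × 10^-12 − 1.45157 × 10^-12 = 7.49445 × 10^-13 m⁻¹
v² = GM (2/r − 1/a) = 19965.2 m²/s²
v = 141.298 m/s ≈ 141.3 m/s

Final answer: 141.3 m/s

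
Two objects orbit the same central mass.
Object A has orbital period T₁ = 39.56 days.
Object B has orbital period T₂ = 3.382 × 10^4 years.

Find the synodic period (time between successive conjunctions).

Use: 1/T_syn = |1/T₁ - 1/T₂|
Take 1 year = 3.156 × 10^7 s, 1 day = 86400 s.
T₁ = 39.56 days = 3.41798 × 10^6 s
T₂ = 3.382 × 10^4 years = 1.06736 × 10^12 s
1/T₁ = 2.9257 × 10^-7 s⁻¹
1/T₂ = 9.36892 × 10^-13 s⁻¹
|1/T₁ − 1/T₂| = 2.92569 × 10^-7 s⁻¹
T_syn = 1 / |1/T₁ − 1/T₂| = 3.41799 × 10^6 s ≈ 39.56 days

Final answer: T_syn = 39.56 days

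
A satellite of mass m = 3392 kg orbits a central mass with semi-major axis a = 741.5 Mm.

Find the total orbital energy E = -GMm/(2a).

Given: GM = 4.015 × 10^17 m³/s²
a = 741.5 Mm = 7.415 × 10^8 m
GM = 4.015 × 10^17 m³/s²
2a = 1.483 × 10^9 m
GMm = 4.015 × 10^17 × 3392 = 1.36189 × 10^21 m³·kg/s²
E = −GMm/(2a) = -9.18333 × 10^11 J ≈ -918.3 GJ

Final answer: -918.3 GJ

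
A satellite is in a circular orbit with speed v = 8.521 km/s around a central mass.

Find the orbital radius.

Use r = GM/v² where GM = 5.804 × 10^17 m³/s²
v = 8.521 km/s = 8521 m/s
GM = 5.804 × 10^17 m³/s²
v² = 7.26074 × 10^7 m²/s²
r = GM/v² = (5.804 × 10^17) / (7.26074 × 10^7) = 7.99367 × 10^9 m ≈ 7.994 × 10^9 m

Final answer: 7.994 × 10^9 m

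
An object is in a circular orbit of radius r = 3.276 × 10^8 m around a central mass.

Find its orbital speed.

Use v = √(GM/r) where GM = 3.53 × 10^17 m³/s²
r = 3.276 × 10^8 m
GM = 3.53 × 10^17 m³/s²
GM/r = (3.53 × 10^17) / (3.276 × 10^8) = 1.07753 × 10^9 m²/s²
v = √(GM/r) = 32825.8 m/s ≈ 32.83 km/s

Final answer: 32.83 km/s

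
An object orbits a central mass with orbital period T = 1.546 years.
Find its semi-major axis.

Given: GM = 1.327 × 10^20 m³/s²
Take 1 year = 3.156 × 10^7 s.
T = 1.546 years = 4.87918 × 10^7 s
GM = 1.327 × 10^20 m³/s²
Kepler's third law: a³ = GM T² / (4π²)
T² = 2.38064 × 10^15 s²
a³ = (1.327 × 10^20) × (2.38064 × 10^15) / (4π²) = 8.0021 × 10^33 m³
a = (a³)^(1/3) = 2.00018 × 10^11 m ≈ 200 Gm

Final answer: 200 Gm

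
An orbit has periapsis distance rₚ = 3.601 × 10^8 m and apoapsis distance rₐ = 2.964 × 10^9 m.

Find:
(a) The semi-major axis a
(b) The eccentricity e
rₚ = 3.601 × 10^8 m
rₐ = 2.964 × 10^9 m
(a) a = (rₚ + rₐ)/2 = 1.66205 × 10^9 m ≈ 1.662 × 10^9 m
(b) e = (rₐ − rₚ)/(rₐ + rₚ) = (2.6039 × 10^9) / (3.3241 × 10^9) = 0.78334

Final answer:
(a) a = 1.662 × 10^9 m
(b) e = 0.7833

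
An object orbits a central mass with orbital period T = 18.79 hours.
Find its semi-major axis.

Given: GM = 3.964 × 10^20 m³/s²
T = 18.79 hours = 67644 s
GM = 3.964 × 10^20 m³/s²
Kepler's third law: a³ = GM T² / (4π²)
T² = 4.57571 × 10^9 s²
a³ = (3.964 × 10^20) × (4.57571 × 10^9) / (4π²) = 4.59444 × 10^28 m³
a = (a³)^(1/3) = 3.5816 × 10^9 m ≈ 3.582 Gm

Final answer: 3.582 Gm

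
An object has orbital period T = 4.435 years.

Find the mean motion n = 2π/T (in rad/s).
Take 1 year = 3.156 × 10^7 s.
T = 4.435 years = 1.39969 × 10^8 s
n = 2π / (1.39969 × 10^8 s) = 4.489 × 10^-8 rad/s ≈ 4.489 × 10^-8 rad/s

Final answer: n = 4.489 × 10^-8 rad/s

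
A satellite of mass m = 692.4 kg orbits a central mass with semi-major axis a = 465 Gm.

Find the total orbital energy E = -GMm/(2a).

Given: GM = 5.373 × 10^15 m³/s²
a = 465 Gm = 4.65 × 10^11 m
GM = 5.373 × 10^15 m³/s²
2a = 9.3 × 10^11 m
GMm = 5.373 × 10^15 × 692.4 = 3.72027 × 10^18 m³·kg/s²
E = −GMm/(2a) = -4.00029 × 10^6 J ≈ -4 MJ

Final answer: -4 MJ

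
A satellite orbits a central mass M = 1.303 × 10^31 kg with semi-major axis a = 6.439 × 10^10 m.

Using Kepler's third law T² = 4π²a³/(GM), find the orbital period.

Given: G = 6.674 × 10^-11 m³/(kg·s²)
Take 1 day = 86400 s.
M = 1.303 × 10^31 kg
GM = G × M = 6.674 × 10^-11 × 1.303 × 10^31 = 8.69622 × 10^20 m³/s²
a = 6.439 × 10^10 m
a³ = 2.66966 × 10^32 m³
T = 2π √(a³/GM) = 2π √((2.66966 × 10^32) / (8.69622 × 10^20)) = 2π × 554067 s
T = 3.48131 × 10^6 s ≈ 40.29 days

Final answer: 40.29 days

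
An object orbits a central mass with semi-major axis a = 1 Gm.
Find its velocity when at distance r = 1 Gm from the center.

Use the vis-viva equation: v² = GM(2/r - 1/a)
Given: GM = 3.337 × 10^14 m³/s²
a = 1 Gm = 1 × 10^9 m
r = 1 Gm = 1 × 10^9 m
GM = 3.337 × 10^14 m³/s²
2/r − 1/a = 2 × 10^-9 − 1 × 10^-9 = 1 × 10^-9 m⁻¹
v² = GM (2/r − 1/a) = 333700 m²/s²
v = 577.668 m/s ≈ 577.7 m/s

Final answer: 577.7 m/s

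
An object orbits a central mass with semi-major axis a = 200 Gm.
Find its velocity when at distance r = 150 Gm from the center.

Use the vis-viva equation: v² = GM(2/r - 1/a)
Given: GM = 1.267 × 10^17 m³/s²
a = 200 Gm = 2 × 10^11 m
r = 150 Gm = 1.5 × 10^11 m
GM = 1.267 × 10^17 m³/s²
2/r − 1/a = 1.33333 × 10^-11 − 5 × 10^-12 = 8.33333 × 10^-12 m⁻¹
v² = GM (2/r − 1/a) = 1.05583 × 10^6 m²/s²
v = 1027.54 m/s ≈ 1.028 km/s

Final answer: 1.028 km/s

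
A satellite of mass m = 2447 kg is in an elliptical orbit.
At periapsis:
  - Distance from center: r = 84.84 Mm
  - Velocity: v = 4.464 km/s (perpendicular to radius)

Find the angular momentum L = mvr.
r = 84.84 Mm = 8.484 × 10^7 m
v = 4.464 km/s = 4464 m/s
vr = 4464 × 8.484 × 10^7 = 3.78726 × 10^11 m²/s
L = m × vr = 2447 × 3.78726 × 10^11 = 9.26742 × 10^14 kg·m²/s ≈ 9.267 × 10^14 kg·m²/s

Final answer: L = 9.267 × 10^14 kg·m²/s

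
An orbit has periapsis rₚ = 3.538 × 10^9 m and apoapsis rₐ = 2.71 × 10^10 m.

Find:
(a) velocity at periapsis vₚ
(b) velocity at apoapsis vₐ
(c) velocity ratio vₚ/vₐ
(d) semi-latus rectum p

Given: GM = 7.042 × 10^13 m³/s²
rₚ = 3.538 × 10^9 m
rₐ = 2.71 × 10^10 m
GM = 7.042 × 10^13 m³/s²
a = (rₚ + rₐ)/2 = 1.5319 × 10^10 m
e = (rₐ − rₚ)/(rₐ + rₚ) = (2.3562 × 10^10) / (3.0638 × 10^10) = 0.769045
(a) vₚ² = GM (2/rₚ − 1/a) = 7.042 × 10^13 × (5.65291 × 10^-10 − 6.52784 × 10^-11) = 35210.9 m²/s²;  vₚ = 187.646 m/s ≈ 187.6 m/s
(b) vₐ² = GM (2/rₐ − 1/a) = 7.042 × 10^13 × (7.38007 × 10^-11 − 6.52784 × 10^-11) = 600.142 m²/s²;  vₐ = 24.4978 m/s ≈ 24.5 m/s
(c) vₚ/vₐ = rₐ/rₚ (angular momentum) = (2.71 × 10^10) / (3.538 × 10^9) = 7.65969 ≈ 7.66
(d) 1 − e² = 0.40857;  p = a(1 − e²) = 1.5319 × 10^10 × 0.40857 = 6.25888 × 10^9 m ≈ 6.259 × 10^9 m

Final answer:
(a) velocity at periapsis vₚ = 187.6 m/s
(b) velocity at apoapsis vₐ = 24.5 m/s
(c) velocity ratio vₚ/vₐ = 7.66
(d) semi-latus rectum p = 6.259 × 10^9 m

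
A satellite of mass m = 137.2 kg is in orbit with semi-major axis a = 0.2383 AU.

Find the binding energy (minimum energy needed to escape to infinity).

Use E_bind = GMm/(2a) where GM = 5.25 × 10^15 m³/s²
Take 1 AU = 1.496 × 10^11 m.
a = 0.2383 AU = 3.56497 × 10^10 m
GM = 5.25 × 10^15 m³/s²
m = 137.2 kg
GMm = 5.25 × 10^15 × 137.2 = 7.203 × 10^17 m³·kg/s²
2a = 7.12994 × 10^10 m
E_bind = GMm/(2a) = 1.01025 × 10^7 J ≈ 10.1 MJ

Final answer: 10.1 MJ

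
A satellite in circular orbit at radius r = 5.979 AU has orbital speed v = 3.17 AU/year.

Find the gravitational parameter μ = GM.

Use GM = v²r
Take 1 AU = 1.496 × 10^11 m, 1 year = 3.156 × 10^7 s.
r = 5.979 AU = 8.94458 × 10^11 m
v = 3.17 AU/year = 15026.4 m/s
v² = 2.25792 × 10^8 m²/s²
GM = v²r = 2.25792 × 10^8 × 8.94458 × 10^11 = 2.01961 × 10^20 m³/s²
GM ≈ 2.02 × 10^20 m³/s²

Final answer: GM = 2.02 × 10^20 m³/s²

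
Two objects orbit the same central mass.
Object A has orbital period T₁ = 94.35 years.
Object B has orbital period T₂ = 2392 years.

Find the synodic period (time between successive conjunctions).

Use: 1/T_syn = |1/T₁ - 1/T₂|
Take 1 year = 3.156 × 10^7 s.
T₁ = 94.35 years = 2.97769 × 10^9 s
T₂ = 2392 years = 7.54915 × 10^10 s
1/T₁ = 3.35831 × 10^-10 s⁻¹
1/T₂ = 1.32465 × 10^-11 s⁻¹
|1/T₁ − 1/T₂| = 3.22585 × 10^-10 s⁻¹
T_syn = 1 / |1/T₁ − 1/T₂| = 3.09996 × 10^9 s ≈ 98.22 years

Final answer: T_syn = 98.22 years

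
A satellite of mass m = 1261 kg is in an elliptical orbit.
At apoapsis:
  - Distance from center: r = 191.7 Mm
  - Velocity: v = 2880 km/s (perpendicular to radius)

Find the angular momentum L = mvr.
r = 191.7 Mm = 1.917 × 10^8 m
v = 2880 km/s = 2.88 × 10^6 m/s
vr = 2.88 × 10^6 × 1.917 × 10^8 = 5.52096 × 10^14 m²/s
L = m × vr = 1261 × 5.52096 × 10^14 = 6.96193 × 10^17 kg·m²/s ≈ 6.962 × 10^17 kg·m²/s

Final answer: L = 6.962 × 10^17 kg·m²/s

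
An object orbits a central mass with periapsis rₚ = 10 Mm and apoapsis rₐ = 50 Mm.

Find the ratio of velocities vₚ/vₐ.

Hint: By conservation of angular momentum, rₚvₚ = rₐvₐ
rₚ = 10 Mm = 1 × 10^7 m
rₐ = 50 Mm = 5 × 10^7 m
rₚvₚ = rₐvₐ  ⇒  vₚ/vₐ = rₐ/rₚ
vₚ/vₐ = (5 × 10^7) / (1 × 10^7) = 5

Final answer: vₚ/vₐ = 5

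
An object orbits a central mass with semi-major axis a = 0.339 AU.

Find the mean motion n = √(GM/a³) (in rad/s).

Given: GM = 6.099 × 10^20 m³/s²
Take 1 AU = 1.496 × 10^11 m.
a = 0.339 AU = 5.07144 × 10^10 m
GM = 6.099 × 10^20 m³/s²
a³ = 1.30435 × 10^32 m³
GM/a³ = (6.099 × 10^20) / (1.30435 × 10^32) = 4.6759 × 10^-12 s⁻²
n = √(GM/a³) = 2.16238 × 10^-6 rad/s ≈ 2.162 × 10^-6 rad/s

Final answer: n = 2.162 × 10^-6 rad/s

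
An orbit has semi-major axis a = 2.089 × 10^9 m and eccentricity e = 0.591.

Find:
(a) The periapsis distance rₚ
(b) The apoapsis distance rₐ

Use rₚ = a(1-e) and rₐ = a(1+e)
a = 2.089 × 10^9 m
e = 0.591:  1 − e = 0.409,  1 + e = 1.591
(a) rₚ = a(1 − e) = 2.089 × 10^9 m × 0.409 = 8.54401 × 10^8 m ≈ 8.544 × 10^8 m
(b) rₐ = a(1 + e) = 2.089 × 10^9 m × 1.591 = 3.3236 × 10^9 m ≈ 3.324 × 10^9 m

Final answer:
(a) rₚ = 8.544 × 10^8 m
(b) rₐ = 3.324 × 10^9 m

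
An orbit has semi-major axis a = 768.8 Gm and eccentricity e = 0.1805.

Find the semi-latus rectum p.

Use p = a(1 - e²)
a = 768.8 Gm = 7.688 × 10^11 m
e = 0.1805,  e² = 0.0325802,  1 − e² = 0.96742
p = a(1 − e²) = 7.688 × 10^11 m × 0.96742 = 7.43752 × 10^11 m ≈ 743.8 Gm

Final answer: p = 743.8 Gm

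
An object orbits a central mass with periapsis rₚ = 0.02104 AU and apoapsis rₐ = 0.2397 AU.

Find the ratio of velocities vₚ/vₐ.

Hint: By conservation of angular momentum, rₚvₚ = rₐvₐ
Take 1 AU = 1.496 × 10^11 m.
rₚ = 0.02104 AU = 3.14758 × 10^9 m
rₐ = 0.2397 AU = 3.58591 × 10^10 m
rₚvₚ = rₐvₐ  ⇒  vₚ/vₐ = rₐ/rₚ
vₚ/vₐ = (3.58591 × 10^10) / (3.14758 × 10^9) = 11.3926

Final answer: vₚ/vₐ = 11.39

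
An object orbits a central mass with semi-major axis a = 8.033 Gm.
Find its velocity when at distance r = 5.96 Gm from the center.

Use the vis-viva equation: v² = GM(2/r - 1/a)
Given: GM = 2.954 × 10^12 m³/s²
a = 8.033 Gm = 8.033 × 10^9 m
r = 5.96 Gm = 5.96 × 10^9 m
GM = 2.954 × 10^12 m³/s²
2/r − 1/a = 3.3557 × 10^-10 − 1.24486 × 10^-10 = 2.11084 × 10^-10 m⁻¹
v² = GM (2/r − 1/a) = 623.542 m²/s²
v = 24.9708 m/s ≈ 24.97 m/s

Final answer: 24.97 m/s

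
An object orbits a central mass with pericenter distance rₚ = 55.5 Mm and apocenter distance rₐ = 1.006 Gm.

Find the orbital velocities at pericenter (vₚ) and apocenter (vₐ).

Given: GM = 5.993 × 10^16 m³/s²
rₚ = 55.5 Mm = 5.55 × 10^7 m
rₐ = 1.006 Gm = 1.006 × 10^9 m
GM = 5.993 × 10^16 m³/s²
a = (rₚ + rₐ)/2 = 5.3075 × 10^8 m
Vis-viva: v² = GM (2/r − 1/a)
vₚ² = 5.993 × 10^16 × (3.6036 × 10^-8 − 1.88413 × 10^-9) = 2.04672 × 10^9 m²/s²
vₚ = 45240.7 m/s ≈ 45.24 km/s
vₐ² = 5.993 × 10^16 × (1.98807 × 10^-9 − 1.88413 × 10^-9) = 6.22944 × 10^6 m²/s²
vₐ = 2495.89 m/s ≈ 2.496 km/s

Final answer: vₚ = 45.24 km/s, vₐ = 2.496 km/s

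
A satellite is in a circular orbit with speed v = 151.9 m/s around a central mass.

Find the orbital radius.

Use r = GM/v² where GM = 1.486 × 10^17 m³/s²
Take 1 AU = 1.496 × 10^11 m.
v = 151.9 m/s
GM = 1.486 × 10^17 m³/s²
v² = 23073.6 m²/s²
r = GM/v² = (1.486 × 10^17) / 23073.6 = 6.44026 × 10^12 m ≈ 43.05 AU

Final answer: 43.05 AU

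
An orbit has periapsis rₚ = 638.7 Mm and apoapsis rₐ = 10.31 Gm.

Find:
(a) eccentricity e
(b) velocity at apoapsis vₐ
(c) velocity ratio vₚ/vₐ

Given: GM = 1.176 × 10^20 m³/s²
rₚ = 638.7 Mm = 6.387 × 10^8 m
rₐ = 10.31 Gm = 1.031 × 10^10 m
GM = 1.176 × 10^20 m³/s²
a = (rₚ + rₐ)/2 = 5.47435 × 10^9 m
e = (rₐ − rₚ)/(rₐ + rₚ) = (9.6713 × 10^9) / (1.09487 × 10^10) = 0.883329
(a) e = 0.883329 ≈ 0.8833
(b) vₐ² = GM (2/rₐ − 1/a) = 1.176 × 10^20 × (1.93986 × 10^-10 − 1.8267 × 10^-10) = 1.3308 × 10^9 m²/s²;  vₐ = 36480.1 m/s ≈ 36.48 km/s
(c) vₚ/vₐ = rₐ/rₚ (angular momentum) = (1.031 × 10^10) / (6.387 × 10^8) = 16.1422 ≈ 16.14

Final answer:
(a) eccentricity e = 0.8833
(b) velocity at apoapsis vₐ = 36.48 km/s
(c) velocity ratio vₚ/vₐ = 16.14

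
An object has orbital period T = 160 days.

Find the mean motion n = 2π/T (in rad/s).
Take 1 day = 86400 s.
T = 160 days = 1.3824 × 10^7 s
n = 2π / (1.3824 × 10^7 s) = 4.54513 × 10^-7 rad/s ≈ 4.545 × 10^-7 rad/s

Final answer: n = 4.545 × 10^-7 rad/s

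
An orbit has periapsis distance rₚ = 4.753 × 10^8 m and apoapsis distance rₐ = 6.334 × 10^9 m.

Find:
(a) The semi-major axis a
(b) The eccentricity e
rₚ = 4.753 × 10^8 m
rₐ = 6.334 × 10^9 m
(a) a = (rₚ + rₐ)/2 = 3.40465 × 10^9 m ≈ 3.405 × 10^9 m
(b) e = (rₐ − rₚ)/(rₐ + rₚ) = (5.8587 × 10^9) / (6.8093 × 10^9) = 0.860397

Final answer:
(a) a = 3.405 × 10^9 m
(b) e = 0.8604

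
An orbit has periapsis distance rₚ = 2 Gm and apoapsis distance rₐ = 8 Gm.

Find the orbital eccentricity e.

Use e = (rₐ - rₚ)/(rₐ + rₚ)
rₚ = 2 Gm = 2 × 10^9 m
rₐ = 8 Gm = 8 × 10^9 m
rₐ − rₚ = 6 × 10^9 m
rₐ + rₚ = 1 × 10^10 m
e = (rₐ − rₚ)/(rₐ + rₚ) = 0.6

Final answer: e = 0.6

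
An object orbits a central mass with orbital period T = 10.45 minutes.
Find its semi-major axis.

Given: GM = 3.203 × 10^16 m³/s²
T = 10.45 minutes = 627 s
GM = 3.203 × 10^16 m³/s²
Kepler's third law: a³ = GM T² / (4π²)
T² = 393129 s²
a³ = (3.203 × 10^16) × 393129 / (4π²) = 3.18957 × 10^20 m³
a = (a³)^(1/3) = 6.83247 × 10^6 m ≈ 6.832 × 10^6 m

Final answer: 6.832 × 10^6 m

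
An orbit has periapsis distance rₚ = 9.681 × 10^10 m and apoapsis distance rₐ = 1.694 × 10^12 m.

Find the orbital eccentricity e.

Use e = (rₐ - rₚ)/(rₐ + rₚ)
rₚ = 9.681 × 10^10 m
rₐ = 1.694 × 10^12 m
rₐ − rₚ = 1.59719 × 10^12 m
rₐ + rₚ = 1.79081 × 10^12 m
e = (rₐ − rₚ)/(rₐ + rₚ) = 0.891881

Final answer: e = 0.8919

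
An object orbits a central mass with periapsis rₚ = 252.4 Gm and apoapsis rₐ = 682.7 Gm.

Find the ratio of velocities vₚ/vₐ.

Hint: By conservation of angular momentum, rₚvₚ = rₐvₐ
rₚ = 252.4 Gm = 2.524 × 10^11 m
rₐ = 682.7 Gm = 6.827 × 10^11 m
rₚvₚ = rₐvₐ  ⇒  vₚ/vₐ = rₐ/rₚ
vₚ/vₐ = (6.827 × 10^11) / (2.524 × 10^11) = 2.70483

Final answer: vₚ/vₐ = 2.705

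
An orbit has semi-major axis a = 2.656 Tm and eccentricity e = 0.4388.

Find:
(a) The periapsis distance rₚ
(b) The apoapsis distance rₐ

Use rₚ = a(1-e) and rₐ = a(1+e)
a = 2.656 Tm = 2.656 × 10^12 m
e = 0.4388:  1 − e = 0.5612,  1 + e = 1.4388
(a) rₚ = a(1 − e) = 2.656 × 10^12 m × 0.5612 = 1.49055 × 10^12 m ≈ 1.491 Tm
(b) rₐ = a(1 + e) = 2.656 × 10^12 m × 1.4388 = 3.82145 × 10^12 m ≈ 3.821 Tm

Final answer:
(a) rₚ = 1.491 Tm
(b) rₐ = 3.821 Tm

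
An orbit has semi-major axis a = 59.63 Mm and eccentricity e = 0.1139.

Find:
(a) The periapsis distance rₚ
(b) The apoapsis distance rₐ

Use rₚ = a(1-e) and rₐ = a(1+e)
a = 59.63 Mm = 5.963 × 10^7 m
e = 0.1139:  1 − e = 0.8861,  1 + e = 1.1139
(a) rₚ = a(1 − e) = 5.963 × 10^7 m × 0.8861 = 5.28381 × 10^7 m ≈ 52.84 Mm
(b) rₐ = a(1 + e) = 5.963 × 10^7 m × 1.1139 = 6.64219 × 10^7 m ≈ 66.42 Mm

Final answer:
(a) rₚ = 52.84 Mm
(b) rₐ = 66.42 Mm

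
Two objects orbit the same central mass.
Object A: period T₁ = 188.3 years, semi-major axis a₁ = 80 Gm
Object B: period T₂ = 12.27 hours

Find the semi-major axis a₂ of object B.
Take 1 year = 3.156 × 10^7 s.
T₁ = 188.3 years = 5.94275 × 10^9 s
T₂ = 12.27 hours = 44172 s
a₁ = 80 Gm = 8 × 10^10 m
Kepler's third law: (T₂/T₁)² = (a₂/a₁)³  ⇒  a₂ = a₁ (T₂/T₁)^(2/3)
T₂/T₁ = 7.43292 × 10^-6
(T₂/T₁)^(2/3) = 0.000380867
a₂ = 8 × 10^10 m × 0.000380867 = 3.04693 × 10^7 m ≈ 30.47 Mm

Final answer: a₂ = 30.47 Mm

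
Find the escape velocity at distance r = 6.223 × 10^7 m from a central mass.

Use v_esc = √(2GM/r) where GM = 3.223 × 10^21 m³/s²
r = 6.223 × 10^7 m
GM = 3.223 × 10^21 m³/s²
2GM/r = 2 × (3.223 × 10^21) / (6.223 × 10^7) = 1.03583 × 10^14 m²/s²
v_esc = √(2GM/r) = 1.01776 × 10^7 m/s ≈ 1.018 × 10^4 km/s

Final answer: 1.018 × 10^4 km/s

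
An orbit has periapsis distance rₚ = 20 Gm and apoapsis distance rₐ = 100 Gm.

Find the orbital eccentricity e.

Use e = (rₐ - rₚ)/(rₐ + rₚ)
rₚ = 20 Gm = 2 × 10^10 m
rₐ = 100 Gm = 1 × 10^11 m
rₐ − rₚ = 8 × 10^10 m
rₐ + rₚ = 1.2 × 10^11 m
e = (rₐ − rₚ)/(rₐ + rₚ) = 0.666667

Final answer: e = 0.6667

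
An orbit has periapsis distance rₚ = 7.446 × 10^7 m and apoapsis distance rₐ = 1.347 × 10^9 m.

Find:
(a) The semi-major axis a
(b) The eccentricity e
rₚ = 7.446 × 10^7 m
rₐ = 1.347 × 10^9 m
(a) a = (rₚ + rₐ)/2 = 7.1073 × 10^8 m ≈ 7.107 × 10^8 m
(b) e = (rₐ − rₚ)/(rₐ + rₚ) = (1.27254 × 10^9) / (1.42146 × 10^9) = 0.895234

Final answer:
(a) a = 7.107 × 10^8 m
(b) e = 0.8952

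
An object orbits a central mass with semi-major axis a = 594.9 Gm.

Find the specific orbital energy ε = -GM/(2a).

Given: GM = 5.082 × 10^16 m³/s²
a = 594.9 Gm = 5.949 × 10^11 m
GM = 5.082 × 10^16 m³/s²
2a = 1.1898 × 10^12 m
ε = −GM/(2a) = -42713.1 J/kg ≈ -42.71 kJ/kg

Final answer: -42.71 kJ/kg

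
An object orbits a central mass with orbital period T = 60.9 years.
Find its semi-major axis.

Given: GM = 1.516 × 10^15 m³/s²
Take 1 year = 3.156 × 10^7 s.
T = 60.9 years = 1.922 × 10^9 s
GM = 1.516 × 10^15 m³/s²
Kepler's third law: a³ = GM T² / (4π²)
T² = 3.6941 × 10^18 s²
a³ = (1.516 × 10^15) × (3.6941 × 10^18) / (4π²) = 1.41856 × 10^32 m³
a = (a³)^(1/3) = 5.21534 × 10^10 m ≈ 5.215 × 10^10 m

Final answer: 5.215 × 10^10 m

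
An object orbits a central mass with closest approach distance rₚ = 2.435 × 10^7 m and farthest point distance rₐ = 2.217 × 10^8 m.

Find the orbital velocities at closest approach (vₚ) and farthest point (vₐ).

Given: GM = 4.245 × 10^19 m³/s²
rₚ = 2.435 × 10^7 m
rₐ = 2.217 × 10^8 m
GM = 4.245 × 10^19 m³/s²
a = (rₚ + rₐ)/2 = 1.23025 × 10^8 m
Vis-viva: v² = GM (2/r − 1/a)
vₚ² = 4.245 × 10^19 × (8.21355 × 10^-8 − 8.12843 × 10^-9) = 3.1416 × 10^12 m²/s²
vₚ = 1.77246 × 10^6 m/s ≈ 1772 km/s
vₐ² = 4.245 × 10^19 × (9.0212 × 10^-9 − 8.12843 × 10^-9) = 3.78981 × 10^10 m²/s²
vₐ = 194674 m/s ≈ 194.7 km/s

Final answer: vₚ = 1772 km/s, vₐ = 194.7 km/s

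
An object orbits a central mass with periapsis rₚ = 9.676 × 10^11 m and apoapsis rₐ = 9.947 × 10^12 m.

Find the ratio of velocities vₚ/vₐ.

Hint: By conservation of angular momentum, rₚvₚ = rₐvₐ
rₚ = 9.676 × 10^11 m
rₐ = 9.947 × 10^12 m
rₚvₚ = rₐvₐ  ⇒  vₚ/vₐ = rₐ/rₚ
vₚ/vₐ = (9.947 × 10^12) / (9.676 × 10^11) = 10.2801

Final answer: vₚ/vₐ = 10.28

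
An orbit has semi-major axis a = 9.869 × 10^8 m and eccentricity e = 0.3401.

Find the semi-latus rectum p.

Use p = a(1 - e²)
a = 9.869 × 10^8 m
e = 0.3401,  e² = 0.115668,  1 − e² = 0.884332
p = a(1 − e²) = 9.869 × 10^8 m × 0.884332 = 8.72747 × 10^8 m ≈ 8.727 × 10^8 m

Final answer: p = 8.727 × 10^8 m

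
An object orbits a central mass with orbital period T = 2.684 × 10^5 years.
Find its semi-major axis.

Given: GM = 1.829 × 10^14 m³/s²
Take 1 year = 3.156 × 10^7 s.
T = 2.684 × 10^5 years = 8.4707 × 10^12 s
GM = 1.829 × 10^14 m³/s²
Kepler's third law: a³ = GM T² / (4π²)
T² = 7.17528 × 10^25 s²
a³ = (1.829 × 10^14) × (7.17528 × 10^25) / (4π²) = 3.32424 × 10^38 m³
a = (a³)^(1/3) = 6.92731 × 10^12 m ≈ 6.927 Tm

Final answer: 6.927 Tm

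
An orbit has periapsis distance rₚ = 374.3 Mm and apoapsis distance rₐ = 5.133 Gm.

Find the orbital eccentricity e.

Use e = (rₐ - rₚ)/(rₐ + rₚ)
rₚ = 374.3 Mm = 3.743 × 10^8 m
rₐ = 5.133 Gm = 5.133 × 10^9 m
rₐ − rₚ = 4.7587 × 10^9 m
rₐ + rₚ = 5.5073 × 10^9 m
e = (rₐ − rₚ)/(rₐ + rₚ) = 0.864071

Final answer: e = 0.8641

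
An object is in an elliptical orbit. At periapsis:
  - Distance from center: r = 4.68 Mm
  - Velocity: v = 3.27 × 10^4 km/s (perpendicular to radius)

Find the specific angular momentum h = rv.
r = 4.68 Mm = 4.68 × 10^6 m
v = 3.27 × 10^4 km/s = 3.27 × 10^7 m/s
h = rv = 4.68 × 10^6 × 3.27 × 10^7 = 1.53036 × 10^14 m²/s ≈ 1.53 × 10^14 m²/s

Final answer: h = 1.53 × 10^14 m²/s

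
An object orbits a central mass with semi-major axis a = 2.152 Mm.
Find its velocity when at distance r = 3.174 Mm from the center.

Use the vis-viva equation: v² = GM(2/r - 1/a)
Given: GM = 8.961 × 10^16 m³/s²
a = 2.152 Mm = 2.152 × 10^6 m
r = 3.174 Mm = 3.174 × 10^6 m
GM = 8.961 × 10^16 m³/s²
2/r − 1/a = 6.3012 × 10^-7 − 4.64684 × 10^-7 = 1.65436 × 10^-7 m⁻¹
v² = GM (2/r − 1/a) = 1.48247 × 10^10 m²/s²
v = 121757 m/s ≈ 121.8 km/s

Final answer: 121.8 km/s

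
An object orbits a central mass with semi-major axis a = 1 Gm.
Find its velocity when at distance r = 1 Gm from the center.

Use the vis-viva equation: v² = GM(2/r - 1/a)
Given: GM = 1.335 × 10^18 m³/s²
a = 1 Gm = 1 × 10^9 m
r = 1 Gm = 1 × 10^9 m
GM = 1.335 × 10^18 m³/s²
2/r − 1/a = 2 × 10^-9 − 1 × 10^-9 = 1 × 10^-9 m⁻¹
v² = GM (2/r − 1/a) = 1.335 × 10^9 m²/s²
v = 36537.7 m/s ≈ 36.54 km/s

Final answer: 36.54 km/s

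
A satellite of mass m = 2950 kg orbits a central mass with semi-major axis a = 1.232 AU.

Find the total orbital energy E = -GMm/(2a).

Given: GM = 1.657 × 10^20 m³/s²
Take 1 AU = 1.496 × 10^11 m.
a = 1.232 AU = 1.84307 × 10^11 m
GM = 1.657 × 10^20 m³/s²
2a = 3.68614 × 10^11 m
GMm = 1.657 × 10^20 × 2950 = 4.88815 × 10^23 m³·kg/s²
E = −GMm/(2a) = -1.32609 × 10^12 J ≈ -1.326 TJ

Final answer: -1.326 TJ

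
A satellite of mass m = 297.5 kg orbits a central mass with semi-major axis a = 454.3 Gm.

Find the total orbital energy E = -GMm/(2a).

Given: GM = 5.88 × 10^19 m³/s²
a = 454.3 Gm = 4.543 × 10^11 m
GM = 5.88 × 10^19 m³/s²
2a = 9.086 × 10^11 m
GMm = 5.88 × 10^19 × 297.5 = 1.7493 × 10^22 m³·kg/s²
E = −GMm/(2a) = -1.92527 × 10^10 J ≈ -19.25 GJ

Final answer: -19.25 GJ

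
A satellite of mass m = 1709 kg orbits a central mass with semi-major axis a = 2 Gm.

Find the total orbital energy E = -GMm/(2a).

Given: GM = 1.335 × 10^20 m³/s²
a = 2 Gm = 2 × 10^9 m
GM = 1.335 × 10^20 m³/s²
2a = 4 × 10^9 m
GMm = 1.335 × 10^20 × 1709 = 2.28151 × 10^23 m³·kg/s²
E = −GMm/(2a) = -5.70379 × 10^13 J ≈ -57.04 TJ

Final answer: -57.04 TJ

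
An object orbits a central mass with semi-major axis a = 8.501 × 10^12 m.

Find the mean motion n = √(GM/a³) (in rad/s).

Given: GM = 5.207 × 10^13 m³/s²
a = 8.501 × 10^12 m
GM = 5.207 × 10^13 m³/s²
a³ = 6.14342 × 10^38 m³
GM/a³ = (5.207 × 10^13) / (6.14342 × 10^38) = 8.47574 × 10^-26 s⁻²
n = √(GM/a³) = 2.91131 × 10^-13 rad/s ≈ 2.911 × 10^-13 rad/s

Final answer: n = 2.911 × 10^-13 rad/s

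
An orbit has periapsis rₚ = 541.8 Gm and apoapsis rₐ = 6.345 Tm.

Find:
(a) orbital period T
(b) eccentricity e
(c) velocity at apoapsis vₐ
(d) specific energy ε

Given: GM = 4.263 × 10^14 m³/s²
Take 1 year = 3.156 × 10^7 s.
rₚ = 541.8 Gm = 5.418 × 10^11 m
rₐ = 6.345 Tm = 6.345 × 10^12 m
GM = 4.263 × 10^14 m³/s²
a = (rₚ + rₐ)/2 = 3.4434 × 10^12 m
e = (rₐ − rₚ)/(rₐ + rₚ) = (5.8032 × 10^12) / (6.8868 × 10^12) = 0.842656
(a) a³ = 4.08284 × 10^37 m³;  T = 2π √(a³/GM) = 2π × 3.09474 × 10^11 s = 1.94448 × 10^12 s ≈ 6.161 × 10^4 years
(b) e = 0.842656 ≈ 0.8427
(c) vₐ² = GM (2/rₐ − 1/a) = 4.263 × 10^14 × (3.15209 × 10^-13 − 2.90411 × 10^-13) = 10.5715 m²/s²;  vₐ = 3.25138 m/s ≈ 3.251 m/s
(d) 2a = 6.8868 × 10^12 m;  ε = −GM/(2a) = -61.901 J/kg ≈ -61.9 J/kg

Final answer:
(a) orbital period T = 6.161 × 10^4 years
(b) eccentricity e = 0.8427
(c) velocity at apoapsis vₐ = 3.251 m/s
(d) specific energy ε = -61.9 J/kg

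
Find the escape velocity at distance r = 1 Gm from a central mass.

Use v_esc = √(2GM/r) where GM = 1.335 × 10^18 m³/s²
r = 1 Gm = 1 × 10^9 m
GM = 1.335 × 10^18 m³/s²
2GM/r = 2 × (1.335 × 10^18) / (1 × 10^9) = 2.67 × 10^9 m²/s²
v_esc = √(2GM/r) = 51672 m/s ≈ 51.67 km/s

Final answer: 51.67 km/s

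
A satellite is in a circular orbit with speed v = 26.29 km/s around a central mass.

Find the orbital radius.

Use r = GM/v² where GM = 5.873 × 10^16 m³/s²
v = 26.29 km/s = 26290 m/s
GM = 5.873 × 10^16 m³/s²
v² = 6.91164 × 10^8 m²/s²
r = GM/v² = (5.873 × 10^16) / (6.91164 × 10^8) = 8.49726 × 10^7 m ≈ 84.97 Mm

Final answer: 84.97 Mm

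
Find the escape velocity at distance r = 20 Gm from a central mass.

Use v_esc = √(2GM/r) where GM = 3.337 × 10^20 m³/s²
r = 20 Gm = 2 × 10^10 m
GM = 3.337 × 10^20 m³/s²
2GM/r = 2 × (3.337 × 10^20) / (2 × 10^10) = 3.337 × 10^10 m²/s²
v_esc = √(2GM/r) = 182675 m/s ≈ 182.7 km/s

Final answer: 182.7 km/s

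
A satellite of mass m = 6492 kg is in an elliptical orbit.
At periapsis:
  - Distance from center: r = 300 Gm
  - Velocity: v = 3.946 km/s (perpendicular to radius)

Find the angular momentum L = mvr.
r = 300 Gm = 3 × 10^11 m
v = 3.946 km/s = 3946 m/s
vr = 3946 × 3 × 10^11 = 1.1838 × 10^15 m²/s
L = m × vr = 6492 × 1.1838 × 10^15 = 7.68523 × 10^18 kg·m²/s ≈ 7.685 × 10^18 kg·m²/s

Final answer: L = 7.685 × 10^18 kg·m²/s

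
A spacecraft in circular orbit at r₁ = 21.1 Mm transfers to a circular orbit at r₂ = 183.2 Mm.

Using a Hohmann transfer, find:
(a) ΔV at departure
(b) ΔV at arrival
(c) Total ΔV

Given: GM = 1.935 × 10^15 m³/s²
r₁ = 21.1 Mm = 2.11 × 10^7 m
r₂ = 183.2 Mm = 1.832 × 10^8 m
GM = 1.935 × 10^15 m³/s²
Transfer ellipse: a_t = (r₁ + r₂)/2 = 1.0215 × 10^8 m
Circular speed at r₁: v₁ = √(GM/r₁) = 9576.33 m/s
Transfer speed at r₁ (periapsis): v₁ₜ = √(GM(2/r₁ − 1/a_t)) = 12824.6 m/s
(a) ΔV₁ = v₁ₜ − v₁ = 3248.24 m/s ≈ 3.248 km/s
Circular speed at r₂: v₂ = √(GM/r₂) = 3249.96 m/s
Transfer speed at r₂ (apoapsis): v₂ₜ = √(GM(2/r₂ − 1/a_t)) = 1477.07 m/s
(b) ΔV₂ = v₂ − v₂ₜ = 1772.89 m/s ≈ 1.773 km/s
(c) ΔV_total = ΔV₁ + ΔV₂ = 5021.13 m/s ≈ 5.021 km/s

Final answer:
(a) ΔV₁ = 3.248 km/s
(b) ΔV₂ = 1.773 km/s
(c) ΔV_total = 5.021 km/s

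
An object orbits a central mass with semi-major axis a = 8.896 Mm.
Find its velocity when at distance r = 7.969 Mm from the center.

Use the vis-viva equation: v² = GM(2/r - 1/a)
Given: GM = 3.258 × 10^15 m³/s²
a = 8.896 Mm = 8.896 × 10^6 m
r = 7.969 Mm = 7.969 × 10^6 m
GM = 3.258 × 10^15 m³/s²
2/r − 1/a = 2.50973 × 10^-7 − 1.1241 × 10^-7 = 1.38562 × 10^-7 m⁻¹
v² = GM (2/r − 1/a) = 4.51436 × 10^8 m²/s²
v = 21247 m/s ≈ 21.25 km/s

Final answer: 21.25 km/s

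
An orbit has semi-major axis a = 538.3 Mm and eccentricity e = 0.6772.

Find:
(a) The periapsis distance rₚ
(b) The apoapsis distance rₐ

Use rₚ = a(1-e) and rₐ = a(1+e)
a = 538.3 Mm = 5.383 × 10^8 m
e = 0.6772:  1 − e = 0.3228,  1 + e = 1.6772
(a) rₚ = a(1 − e) = 5.383 × 10^8 m × 0.3228 = 1.73763 × 10^8 m ≈ 173.8 Mm
(b) rₐ = a(1 + e) = 5.383 × 10^8 m × 1.6772 = 9.02837 × 10^8 m ≈ 902.8 Mm

Final answer:
(a) rₚ = 173.8 Mm
(b) rₐ = 902.8 Mm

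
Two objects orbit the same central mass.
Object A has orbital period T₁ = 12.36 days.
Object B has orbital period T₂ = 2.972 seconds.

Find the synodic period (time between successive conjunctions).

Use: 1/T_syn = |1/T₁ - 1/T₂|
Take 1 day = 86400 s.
T₁ = 12.36 days = 1.0679 × 10^6 s
T₂ = 2.972 seconds
1/T₁ = 9.36414 × 10^-7 s⁻¹
1/T₂ = 0.336474 s⁻¹
|1/T₁ − 1/T₂| = 0.336473 s⁻¹
T_syn = 1 / |1/T₁ − 1/T₂| = 2.97201 s ≈ 2.972 seconds

Final answer: T_syn = 2.972 seconds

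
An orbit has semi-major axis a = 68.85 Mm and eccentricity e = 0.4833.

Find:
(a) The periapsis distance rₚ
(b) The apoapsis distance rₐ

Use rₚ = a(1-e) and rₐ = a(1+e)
a = 68.85 Mm = 6.885 × 10^7 m
e = 0.4833:  1 − e = 0.5167,  1 + e = 1.4833
(a) rₚ = a(1 − e) = 6.885 × 10^7 m × 0.5167 = 3.55748 × 10^7 m ≈ 35.57 Mm
(b) rₐ = a(1 + e) = 6.885 × 10^7 m × 1.4833 = 1.02125 × 10^8 m ≈ 102.1 Mm

Final answer:
(a) rₚ = 35.57 Mm
(b) rₐ = 102.1 Mm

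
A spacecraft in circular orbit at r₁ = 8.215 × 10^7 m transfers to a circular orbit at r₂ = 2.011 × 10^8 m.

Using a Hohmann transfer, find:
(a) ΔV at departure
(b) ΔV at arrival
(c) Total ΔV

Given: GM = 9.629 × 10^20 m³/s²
r₁ = 8.215 × 10^7 m
r₂ = 2.011 × 10^8 m
GM = 9.629 × 10^20 m³/s²
Transfer ellipse: a_t = (r₁ + r₂)/2 = 1.41625 × 10^8 m
Circular speed at r₁: v₁ = √(GM/r₁) = 3.42363 × 10^6 m/s
Transfer speed at r₁ (periapsis): v₁ₜ = √(GM(2/r₁ − 1/a_t)) = 4.07965 × 10^6 m/s
(a) ΔV₁ = v₁ₜ − v₁ = 656020 m/s ≈ 656 km/s
Circular speed at r₂: v₂ = √(GM/r₂) = 2.18819 × 10^6 m/s
Transfer speed at r₂ (apoapsis): v₂ₜ = √(GM(2/r₂ − 1/a_t)) = 1.66655 × 10^6 m/s
(b) ΔV₂ = v₂ − v₂ₜ = 521638 m/s ≈ 521.6 km/s
(c) ΔV_total = ΔV₁ + ΔV₂ = 1.17766 × 10^6 m/s ≈ 1178 km/s

Final answer:
(a) ΔV₁ = 656 km/s
(b) ΔV₂ = 521.6 km/s
(c) ΔV_total = 1178 km/s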